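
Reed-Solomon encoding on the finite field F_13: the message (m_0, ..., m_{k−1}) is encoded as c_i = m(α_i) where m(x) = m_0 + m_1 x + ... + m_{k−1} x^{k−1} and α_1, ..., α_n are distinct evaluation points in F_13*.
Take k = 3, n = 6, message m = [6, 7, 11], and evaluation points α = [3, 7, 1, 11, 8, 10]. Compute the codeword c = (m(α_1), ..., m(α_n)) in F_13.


c = [9, 9, 11, 10, 12, 6]

Message polynomial: m(x) = 6 + 7·x + 11·x^2 (mod 13).
For each evaluation point α_i, compute m(α_i) mod 13:
  α_1 = 3: Horner steps 11 → 1 → 9, so m(3) = 9.
  α_2 = 7: Horner steps 11 → 6 → 9, so m(7) = 9.
  α_3 = 1: Horner steps 11 → 5 → 11, so m(1) = 11.
  α_4 = 11: Horner steps 11 → 11 → 10, so m(11) = 10.
  α_5 = 8: Horner steps 11 → 4 → 12, so m(8) = 12.
  α_6 = 10: Horner steps 11 → 0 → 6, so m(10) = 6.
Codeword c = [9, 9, 11, 10, 12, 6] ∈ F_13^6.


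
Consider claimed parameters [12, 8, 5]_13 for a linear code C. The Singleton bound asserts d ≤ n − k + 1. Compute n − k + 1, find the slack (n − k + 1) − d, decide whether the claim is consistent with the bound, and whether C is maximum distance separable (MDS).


Singleton RHS = n − k + 1 = 5, slack = 0, bound satisfied, MDS.

Singleton bound: d ≤ n − k + 1.
Here n = 12, k = 8, so n − k + 1 = 5.
Given d = 5, check d ≤ 5: YES.
Slack = (n − k + 1) − d = 0.
The code is MDS (slack = 0).
Description: the claimed parameters are [12, 8, 5]_13; such a code would be MDS (meets Singleton bound).


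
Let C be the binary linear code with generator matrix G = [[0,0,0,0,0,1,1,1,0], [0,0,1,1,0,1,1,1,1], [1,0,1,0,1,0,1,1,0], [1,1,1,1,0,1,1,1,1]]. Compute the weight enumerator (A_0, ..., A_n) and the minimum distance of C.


Weight distribution: A_0 = 1, A_2 = 1, A_3 = 2, A_4 = 2, A_5 = 6, A_6 = 3, A_8 = 1. Minimum distance d = 2.

Enumerate all 2^4 = 16 messages m ∈ F_2^4.
For each, compute codeword c = mG in F_2^9, then tally its weight.
  m = 0000 → c = 000000000, weight = 0.
  m = 1000 → c = 000001110, weight = 3.
  m = 0100 → c = 001101111, weight = 6.
  m = 1100 → c = 001100001, weight = 3.
  m = 0010 → c = 101010110, weight = 5.
  m = 1010 → c = 101011000, weight = 4.
  m = 0110 → c = 100111001, weight = 5.
  m = 1110 → c = 100110111, weight = 6.
  m = 0001 → c = 111101111, weight = 8.
  m = 1001 → c = 111100001, weight = 5.
  m = 0101 → c = 110000000, weight = 2.
  m = 1101 → c = 110001110, weight = 5.
  m = 0011 → c = 010111001, weight = 5.
  m = 1011 → c = 010110111, weight = 6.
  m = 0111 → c = 011010110, weight = 5.
  m = 1111 → c = 011011000, weight = 4.
Tally weights:
  weight 0: 1 codewords.
  weight 2: 1 codewords.
  weight 3: 2 codewords.
  weight 4: 2 codewords.
  weight 5: 6 codewords.
  weight 6: 3 codewords.
  weight 8: 1 codewords.
Minimum distance d = smallest w > 0 with A_w > 0 = 2.
Sanity: Σ A_w = 16 = 2^4 = 16 ✓.


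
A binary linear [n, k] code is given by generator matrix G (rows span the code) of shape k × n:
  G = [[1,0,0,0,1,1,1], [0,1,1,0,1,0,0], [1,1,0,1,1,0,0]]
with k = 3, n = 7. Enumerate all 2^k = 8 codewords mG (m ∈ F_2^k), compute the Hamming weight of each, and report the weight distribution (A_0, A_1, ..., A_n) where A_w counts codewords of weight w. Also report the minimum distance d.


Weight distribution: A_0 = 1, A_3 = 2, A_4 = 3, A_5 = 2. Minimum distance d = 3.

Enumerate all 2^3 = 8 messages m ∈ F_2^3.
For each, compute codeword c = mG in F_2^7, then tally its weight.
  m = 000 → c = 0000000, weight = 0.
  m = 100 → c = 1000111, weight = 4.
  m = 010 → c = 0110100, weight = 3.
  m = 110 → c = 1110011, weight = 5.
  m = 001 → c = 1101100, weight = 4.
  m = 101 → c = 0101011, weight = 4.
  m = 011 → c = 1011000, weight = 3.
  m = 111 → c = 0011111, weight = 5.
Tally weights:
  weight 0: 1 codewords.
  weight 3: 2 codewords.
  weight 4: 3 codewords.
  weight 5: 2 codewords.
Minimum distance d = smallest w > 0 with A_w > 0 = 3.
Sanity: Σ A_w = 8 = 2^3 = 8 ✓.


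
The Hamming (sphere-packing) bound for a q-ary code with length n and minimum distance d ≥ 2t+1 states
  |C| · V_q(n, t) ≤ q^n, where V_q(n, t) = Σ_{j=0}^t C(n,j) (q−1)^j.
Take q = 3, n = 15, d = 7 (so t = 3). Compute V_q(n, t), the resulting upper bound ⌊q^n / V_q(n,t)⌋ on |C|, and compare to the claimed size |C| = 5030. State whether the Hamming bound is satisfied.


V_q(n, t) = 4091, q^n = 14348907, Hamming bound = 3507, |C| = 5030 > bound (violated).

Step 1: Compute V_q(n, t) = Σ_{j=0}^3 C(n, j) (q−1)^j.
  j = 0: C(15,0)·(2)^0 = 1·1 = 1.
  j = 1: C(15,1)·(2)^1 = 15·2 = 30.
  j = 2: C(15,2)·(2)^2 = 105·4 = 420.
  j = 3: C(15,3)·(2)^3 = 455·8 = 3640.
  V_q(n, t) = 1 + 30 + 420 + 3640 = 4091.
Step 2: q^n = 3^15 = 14348907.
Step 3: Hamming bound ⌊q^n / V_q(n,t)⌋ = ⌊14348907/4091⌋ = 3507.
Step 4: Compare |C| = 5030 to 3507: violated.
The claimed |C| lies above the Hamming bound, so no 3-ary code of length 15 with d ≥ 7 can have 5030 codewords.


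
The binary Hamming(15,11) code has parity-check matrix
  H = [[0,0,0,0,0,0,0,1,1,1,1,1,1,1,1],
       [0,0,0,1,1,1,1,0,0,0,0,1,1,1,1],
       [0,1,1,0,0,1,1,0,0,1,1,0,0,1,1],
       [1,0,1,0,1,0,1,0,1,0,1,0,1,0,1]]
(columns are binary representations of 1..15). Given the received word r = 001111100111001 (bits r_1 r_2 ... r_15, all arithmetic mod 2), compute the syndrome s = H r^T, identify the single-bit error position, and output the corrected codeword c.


s = (0, 0, 0, 1)^T, error position = 1, corrected codeword c = 101111100111001

Compute s = H r^T mod 2 one row at a time:
  s_1 = 0 + 0 + 1 + 1 + 1 + 0 + 0 + 1 = 4 ≡ 0 (mod 2).
  s_2 = 1 + 1 + 1 + 1 + 1 + 0 + 0 + 1 = 6 ≡ 0 (mod 2).
  s_3 = 0 + 1 + 1 + 1 + 1 + 1 + 0 + 1 = 6 ≡ 0 (mod 2).
  s_4 = 0 + 1 + 1 + 1 + 0 + 1 + 0 + 1 = 5 ≡ 1 (mod 2).
s = (0, 0, 0, 1)^T — this equals column 1 of H (binary 0001), so error is at position 1.
Correct: flip bit 1 of r = 001111100111001 to get c = 101111100111001.


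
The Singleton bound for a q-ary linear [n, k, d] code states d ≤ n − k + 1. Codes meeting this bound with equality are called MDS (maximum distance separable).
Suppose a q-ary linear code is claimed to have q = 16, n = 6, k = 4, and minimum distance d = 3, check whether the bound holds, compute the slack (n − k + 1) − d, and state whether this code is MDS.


Singleton RHS = n − k + 1 = 3, slack = 0, bound satisfied, MDS.

Singleton bound: d ≤ n − k + 1.
Here n = 6, k = 4, so n − k + 1 = 3.
Given d = 3, check d ≤ 3: YES.
Slack = (n − k + 1) − d = 0.
The code is MDS (slack = 0).
Description: the claimed parameters are [6, 4, 3]_16; such a code would be MDS (meets Singleton bound).


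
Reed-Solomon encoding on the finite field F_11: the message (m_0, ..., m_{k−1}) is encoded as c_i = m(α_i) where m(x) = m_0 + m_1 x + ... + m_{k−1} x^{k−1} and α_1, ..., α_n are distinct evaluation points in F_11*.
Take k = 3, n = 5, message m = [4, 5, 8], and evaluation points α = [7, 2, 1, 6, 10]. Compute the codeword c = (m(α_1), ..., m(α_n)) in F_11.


c = [2, 2, 6, 3, 7]

Message polynomial: m(x) = 4 + 5·x + 8·x^2 (mod 11).
For each evaluation point α_i, compute m(α_i) mod 11:
  α_1 = 7: Horner steps 8 → 6 → 2, so m(7) = 2.
  α_2 = 2: Horner steps 8 → 10 → 2, so m(2) = 2.
  α_3 = 1: Horner steps 8 → 2 → 6, so m(1) = 6.
  α_4 = 6: Horner steps 8 → 9 → 3, so m(6) = 3.
  α_5 = 10: Horner steps 8 → 8 → 7, so m(10) = 7.
Codeword c = [2, 2, 6, 3, 7] ∈ F_11^5.


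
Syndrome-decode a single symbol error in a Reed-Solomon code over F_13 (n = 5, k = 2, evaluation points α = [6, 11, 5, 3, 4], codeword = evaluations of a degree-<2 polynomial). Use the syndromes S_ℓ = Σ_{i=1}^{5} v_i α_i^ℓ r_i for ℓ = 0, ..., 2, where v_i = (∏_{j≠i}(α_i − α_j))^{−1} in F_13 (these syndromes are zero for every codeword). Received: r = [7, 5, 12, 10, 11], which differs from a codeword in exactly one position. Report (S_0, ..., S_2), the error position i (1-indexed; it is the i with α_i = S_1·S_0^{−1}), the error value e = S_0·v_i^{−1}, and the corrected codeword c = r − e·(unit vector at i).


S = (8, 9, 2), error at position 1, error magnitude e = 7, c = [0, 5, 12, 10, 11].

Step 1: column multipliers v_i = (∏_{j≠i}(α_i − α_j))^{−1} mod 13.
  i = 1 (α = 6): (6−11)(6−5)(6−3)(6−4) = (−5)·1·3·2 = −30 ≡ 9, so v_1 = 9^{−1} = 3 (mod 13).
  i = 2 (α = 11): (11−6)(11−5)(11−3)(11−4) = 5·6·8·7 = 1680 ≡ 3, so v_2 = 3^{−1} = 9 (mod 13).
  i = 3 (α = 5): (5−6)(5−11)(5−3)(5−4) = (−1)·(−6)·2·1 = 12 ≡ 12, so v_3 = 12^{−1} = 12 (mod 13).
  i = 4 (α = 3): (3−6)(3−11)(3−5)(3−4) = (−3)·(−8)·(−2)·(−1) = 48 ≡ 9, so v_4 = 9^{−1} = 3 (mod 13).
  i = 5 (α = 4): (4−6)(4−11)(4−5)(4−3) = (−2)·(−7)·(−1)·1 = −14 ≡ 12, so v_5 = 12^{−1} = 12 (mod 13).
  v = [3, 9, 12, 3, 12].
Step 2: syndromes of r = [7, 5, 12, 10, 11] (all sums mod 13).
  S_0 = Σ v_i r_i = 3·7 + 9·5 + 12·12 + 3·10 + 12·11 = 372 ≡ 8.
  S_1 = Σ v_i α_i r_i = 3·6·7 + 9·11·5 + 12·5·12 + 3·3·10 + 12·4·11 = 1959 ≡ 9.
  α_i^2 mod 13 = [10, 4, 12, 9, 3].
  S_2 = Σ v_i α_i^2 r_i = 3·10·7 + 9·4·5 + 12·12·12 + 3·9·10 + 12·3·11 = 2784 ≡ 2.
  S = (8, 9, 2) ≠ 0, so r is not a codeword (an error is present).
Step 3: locate the error. For a single error e at position i, S_ℓ = v_i·e·α_i^ℓ, so α_err = S_1/S_0.
  S_0^{−1} = 8^{−1} = 5 (mod 13), so α_err = 9·5 = 45 ≡ 6 = α_1. Error position i = 1.
  Consistency check: S_2/S_1 = 2·3 = 6 ≡ 6 = α_err ✓ (single-error assumption holds).
Step 4: error magnitude e = S_0/v_1 = S_0·∏_{j≠1}(α_1 − α_j) = 8·9 = 72 ≡ 7 (mod 13).
Step 5: correct position 1: c_1 = r_1 − e = 7 − 7 ≡ 0 (mod 13). Hence c = [0, 5, 12, 10, 11].
  Check: interpolating c through the α_i gives m(x) = 7 + 1·x (degree < 2) with m(α_i) = c_i for every i, so c is indeed a codeword.


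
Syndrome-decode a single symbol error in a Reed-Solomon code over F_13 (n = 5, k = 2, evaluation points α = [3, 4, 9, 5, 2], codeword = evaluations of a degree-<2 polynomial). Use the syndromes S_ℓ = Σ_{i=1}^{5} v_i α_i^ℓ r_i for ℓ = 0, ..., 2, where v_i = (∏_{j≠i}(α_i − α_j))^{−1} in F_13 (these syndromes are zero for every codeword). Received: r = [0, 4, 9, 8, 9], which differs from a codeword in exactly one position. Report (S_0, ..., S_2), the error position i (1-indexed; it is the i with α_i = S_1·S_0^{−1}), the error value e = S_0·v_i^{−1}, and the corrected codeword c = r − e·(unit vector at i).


S = (3, 1, 9), error at position 3, error magnitude e = 11, c = [0, 4, 11, 8, 9].

Step 1: column multipliers v_i = (∏_{j≠i}(α_i − α_j))^{−1} mod 13.
  i = 1 (α = 3): (3−4)(3−9)(3−5)(3−2) = (−1)·(−6)·(−2)·1 = −12 ≡ 1, so v_1 = 1^{−1} = 1 (mod 13).
  i = 2 (α = 4): (4−3)(4−9)(4−5)(4−2) = 1·(−5)·(−1)·2 = 10 ≡ 10, so v_2 = 10^{−1} = 4 (mod 13).
  i = 3 (α = 9): (9−3)(9−4)(9−5)(9−2) = 6·5·4·7 = 840 ≡ 8, so v_3 = 8^{−1} = 5 (mod 13).
  i = 4 (α = 5): (5−3)(5−4)(5−9)(5−2) = 2·1·(−4)·3 = −24 ≡ 2, so v_4 = 2^{−1} = 7 (mod 13).
  i = 5 (α = 2): (2−3)(2−4)(2−9)(2−5) = (−1)·(−2)·(−7)·(−3) = 42 ≡ 3, so v_5 = 3^{−1} = 9 (mod 13).
  v = [1, 4, 5, 7, 9].
Step 2: syndromes of r = [0, 4, 9, 8, 9] (all sums mod 13).
  S_0 = Σ v_i r_i = 1·0 + 4·4 + 5·9 + 7·8 + 9·9 = 198 ≡ 3.
  S_1 = Σ v_i α_i r_i = 1·3·0 + 4·4·4 + 5·9·9 + 7·5·8 + 9·2·9 = 911 ≡ 1.
  α_i^2 mod 13 = [9, 3, 3, 12, 4].
  S_2 = Σ v_i α_i^2 r_i = 1·9·0 + 4·3·4 + 5·3·9 + 7·12·8 + 9·4·9 = 1179 ≡ 9.
  S = (3, 1, 9) ≠ 0, so r is not a codeword (an error is present).
Step 3: locate the error. For a single error e at position i, S_ℓ = v_i·e·α_i^ℓ, so α_err = S_1/S_0.
  S_0^{−1} = 3^{−1} = 9 (mod 13), so α_err = 1·9 = 9 ≡ 9 = α_3. Error position i = 3.
  Consistency check: S_2/S_1 = 9·1 = 9 ≡ 9 = α_err ✓ (single-error assumption holds).
Step 4: error magnitude e = S_0/v_3 = S_0·∏_{j≠3}(α_3 − α_j) = 3·8 = 24 ≡ 11 (mod 13).
Step 5: correct position 3: c_3 = r_3 − e = 9 − 11 ≡ 11 (mod 13). Hence c = [0, 4, 11, 8, 9].
  Check: interpolating c through the α_i gives m(x) = 1 + 4·x (degree < 2) with m(α_i) = c_i for every i, so c is indeed a codeword.


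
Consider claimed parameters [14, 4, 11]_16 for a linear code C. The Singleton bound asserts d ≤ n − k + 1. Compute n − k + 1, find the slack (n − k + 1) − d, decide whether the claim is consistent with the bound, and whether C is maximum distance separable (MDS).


Singleton RHS = n − k + 1 = 11, slack = 0, bound satisfied, MDS.

Singleton bound: d ≤ n − k + 1.
Here n = 14, k = 4, so n − k + 1 = 11.
Given d = 11, check d ≤ 11: YES.
Slack = (n − k + 1) − d = 0.
The code is MDS (slack = 0).
Description: the claimed parameters are [14, 4, 11]_16; such a code would be MDS (meets Singleton bound).


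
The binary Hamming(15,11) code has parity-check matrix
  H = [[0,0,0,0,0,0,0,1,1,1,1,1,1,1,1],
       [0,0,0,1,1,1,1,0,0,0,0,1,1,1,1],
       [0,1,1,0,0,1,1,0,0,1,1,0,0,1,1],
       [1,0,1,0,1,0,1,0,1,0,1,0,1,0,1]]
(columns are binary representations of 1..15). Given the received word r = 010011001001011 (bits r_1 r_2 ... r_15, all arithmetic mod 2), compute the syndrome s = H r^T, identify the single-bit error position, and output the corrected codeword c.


s = (0, 1, 0, 1)^T, error position = 5, corrected codeword c = 010001001001011

Compute s = H r^T mod 2 one row at a time:
  s_1 = 0 + 1 + 0 + 0 + 1 + 0 + 1 + 1 = 4 ≡ 0 (mod 2).
  s_2 = 0 + 1 + 1 + 0 + 1 + 0 + 1 + 1 = 5 ≡ 1 (mod 2).
  s_3 = 1 + 0 + 1 + 0 + 0 + 0 + 1 + 1 = 4 ≡ 0 (mod 2).
  s_4 = 0 + 0 + 1 + 0 + 1 + 0 + 0 + 1 = 3 ≡ 1 (mod 2).
s = (0, 1, 0, 1)^T — this equals column 5 of H (binary 0101), so error is at position 5.
Correct: flip bit 5 of r = 010011001001011 to get c = 010001001001011.


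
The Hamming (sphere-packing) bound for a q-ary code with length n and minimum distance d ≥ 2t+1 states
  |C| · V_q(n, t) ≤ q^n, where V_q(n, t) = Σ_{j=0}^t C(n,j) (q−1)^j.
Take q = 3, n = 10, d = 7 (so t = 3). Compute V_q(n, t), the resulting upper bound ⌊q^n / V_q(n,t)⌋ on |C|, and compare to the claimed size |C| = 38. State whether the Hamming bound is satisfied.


V_q(n, t) = 1161, q^n = 59049, Hamming bound = 50, |C| = 38 ≤ bound (satisfied).

Step 1: Compute V_q(n, t) = Σ_{j=0}^3 C(n, j) (q−1)^j.
  j = 0: C(10,0)·(2)^0 = 1·1 = 1.
  j = 1: C(10,1)·(2)^1 = 10·2 = 20.
  j = 2: C(10,2)·(2)^2 = 45·4 = 180.
  j = 3: C(10,3)·(2)^3 = 120·8 = 960.
  V_q(n, t) = 1 + 20 + 180 + 960 = 1161.
Step 2: q^n = 3^10 = 59049.
Step 3: Hamming bound ⌊q^n / V_q(n,t)⌋ = ⌊59049/1161⌋ = 50.
Step 4: Compare |C| = 38 to 50: satisfied.
The claimed |C| lies below the Hamming bound.


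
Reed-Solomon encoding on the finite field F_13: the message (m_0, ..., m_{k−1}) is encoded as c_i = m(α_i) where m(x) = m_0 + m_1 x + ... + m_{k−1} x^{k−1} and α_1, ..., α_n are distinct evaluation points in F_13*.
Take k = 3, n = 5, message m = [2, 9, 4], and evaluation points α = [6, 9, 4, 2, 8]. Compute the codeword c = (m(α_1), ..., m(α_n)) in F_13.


c = [5, 4, 11, 10, 5]

Message polynomial: m(x) = 2 + 9·x + 4·x^2 (mod 13).
For each evaluation point α_i, compute m(α_i) mod 13:
  α_1 = 6: Horner steps 4 → 7 → 5, so m(6) = 5.
  α_2 = 9: Horner steps 4 → 6 → 4, so m(9) = 4.
  α_3 = 4: Horner steps 4 → 12 → 11, so m(4) = 11.
  α_4 = 2: Horner steps 4 → 4 → 10, so m(2) = 10.
  α_5 = 8: Horner steps 4 → 2 → 5, so m(8) = 5.
Codeword c = [5, 4, 11, 10, 5] ∈ F_13^5.


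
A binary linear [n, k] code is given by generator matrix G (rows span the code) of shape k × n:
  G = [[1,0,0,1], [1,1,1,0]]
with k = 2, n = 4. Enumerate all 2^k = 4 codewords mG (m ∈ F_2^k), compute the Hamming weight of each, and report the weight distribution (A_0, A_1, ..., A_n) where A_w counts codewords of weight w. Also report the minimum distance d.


Weight distribution: A_0 = 1, A_2 = 1, A_3 = 2. Minimum distance d = 2.

Enumerate all 2^2 = 4 messages m ∈ F_2^2.
For each, compute codeword c = mG in F_2^4, then tally its weight.
  m = 00 → c = 0000, weight = 0.
  m = 10 → c = 1001, weight = 2.
  m = 01 → c = 1110, weight = 3.
  m = 11 → c = 0111, weight = 3.
Tally weights:
  weight 0: 1 codewords.
  weight 2: 1 codewords.
  weight 3: 2 codewords.
Minimum distance d = smallest w > 0 with A_w > 0 = 2.
Sanity: Σ A_w = 4 = 2^2 = 4 ✓.


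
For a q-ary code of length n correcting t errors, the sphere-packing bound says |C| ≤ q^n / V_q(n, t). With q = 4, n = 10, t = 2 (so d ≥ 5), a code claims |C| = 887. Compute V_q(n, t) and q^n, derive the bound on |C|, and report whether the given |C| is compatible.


V_q(n, t) = 436, q^n = 1048576, Hamming bound = 2404, |C| = 887 ≤ bound (satisfied).

Step 1: Compute V_q(n, t) = Σ_{j=0}^2 C(n, j) (q−1)^j.
  j = 0: C(10,0)·(3)^0 = 1·1 = 1.
  j = 1: C(10,1)·(3)^1 = 10·3 = 30.
  j = 2: C(10,2)·(3)^2 = 45·9 = 405.
  V_q(n, t) = 1 + 30 + 405 = 436.
Step 2: q^n = 4^10 = 1048576.
Step 3: Hamming bound ⌊q^n / V_q(n,t)⌋ = ⌊1048576/436⌋ = 2404.
Step 4: Compare |C| = 887 to 2404: satisfied.
The claimed |C| lies below the Hamming bound.


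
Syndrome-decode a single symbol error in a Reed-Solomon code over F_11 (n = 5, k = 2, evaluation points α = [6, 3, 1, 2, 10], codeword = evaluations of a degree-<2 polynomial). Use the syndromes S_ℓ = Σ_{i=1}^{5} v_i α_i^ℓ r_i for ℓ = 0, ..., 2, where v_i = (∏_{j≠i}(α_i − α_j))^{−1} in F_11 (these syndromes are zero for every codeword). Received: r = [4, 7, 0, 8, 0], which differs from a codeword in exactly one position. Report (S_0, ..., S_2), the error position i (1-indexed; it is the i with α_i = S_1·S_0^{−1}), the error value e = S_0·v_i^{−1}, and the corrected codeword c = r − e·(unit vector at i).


S = (1, 1, 1), error at position 3, error magnitude e = 2, c = [4, 7, 9, 8, 0].

Step 1: column multipliers v_i = (∏_{j≠i}(α_i − α_j))^{−1} mod 11.
  i = 1 (α = 6): (6−3)(6−1)(6−2)(6−10) = 3·5·4·(−4) = −240 ≡ 2, so v_1 = 2^{−1} = 6 (mod 11).
  i = 2 (α = 3): (3−6)(3−1)(3−2)(3−10) = (−3)·2·1·(−7) = 42 ≡ 9, so v_2 = 9^{−1} = 5 (mod 11).
  i = 3 (α = 1): (1−6)(1−3)(1−2)(1−10) = (−5)·(−2)·(−1)·(−9) = 90 ≡ 2, so v_3 = 2^{−1} = 6 (mod 11).
  i = 4 (α = 2): (2−6)(2−3)(2−1)(2−10) = (−4)·(−1)·1·(−8) = −32 ≡ 1, so v_4 = 1^{−1} = 1 (mod 11).
  i = 5 (α = 10): (10−6)(10−3)(10−1)(10−2) = 4·7·9·8 = 2016 ≡ 3, so v_5 = 3^{−1} = 4 (mod 11).
  v = [6, 5, 6, 1, 4].
Step 2: syndromes of r = [4, 7, 0, 8, 0] (all sums mod 11).
  S_0 = Σ v_i r_i = 6·4 + 5·7 + 6·0 + 1·8 + 4·0 = 67 ≡ 1.
  S_1 = Σ v_i α_i r_i = 6·6·4 + 5·3·7 + 6·1·0 + 1·2·8 + 4·10·0 = 265 ≡ 1.
  α_i^2 mod 11 = [3, 9, 1, 4, 1].
  S_2 = Σ v_i α_i^2 r_i = 6·3·4 + 5·9·7 + 6·1·0 + 1·4·8 + 4·1·0 = 419 ≡ 1.
  S = (1, 1, 1) ≠ 0, so r is not a codeword (an error is present).
Step 3: locate the error. For a single error e at position i, S_ℓ = v_i·e·α_i^ℓ, so α_err = S_1/S_0.
  S_0^{−1} = 1^{−1} = 1 (mod 11), so α_err = 1·1 = 1 ≡ 1 = α_3. Error position i = 3.
  Consistency check: S_2/S_1 = 1·1 = 1 ≡ 1 = α_err ✓ (single-error assumption holds).
Step 4: error magnitude e = S_0/v_3 = S_0·∏_{j≠3}(α_3 − α_j) = 1·2 = 2 ≡ 2 (mod 11).
Step 5: correct position 3: c_3 = r_3 − e = 0 − 2 ≡ 9 (mod 11). Hence c = [4, 7, 9, 8, 0].
  Check: interpolating c through the α_i gives m(x) = 10 + 10·x (degree < 2) with m(α_i) = c_i for every i, so c is indeed a codeword.


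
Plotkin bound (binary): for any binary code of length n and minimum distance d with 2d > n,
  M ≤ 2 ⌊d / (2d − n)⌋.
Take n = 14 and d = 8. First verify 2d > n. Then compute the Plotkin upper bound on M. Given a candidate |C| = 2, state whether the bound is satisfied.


Plotkin bound M ≤ 8; given |C| = 2 ≤ bound (satisfied).

Check applicability: 2d = 16, n = 14.
2d − n = 2 > 0, so Plotkin applies.
Compute d/(2d−n) = 8/2 ≈ 4.0000.
⌊d/(2d−n)⌋ = 4.
Plotkin bound: M ≤ 2·4 = 8.
Given |C| = 2, check: satisfied.
This |C| is below the Plotkin bound.


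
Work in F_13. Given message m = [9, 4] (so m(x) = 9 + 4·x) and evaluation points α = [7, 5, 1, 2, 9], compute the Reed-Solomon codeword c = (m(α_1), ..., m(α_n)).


c = [11, 3, 0, 4, 6]

Message polynomial: m(x) = 9 + 4·x (mod 13).
For each evaluation point α_i, compute m(α_i) mod 13:
  α_1 = 7: Horner steps 4 → 11, so m(7) = 11.
  α_2 = 5: Horner steps 4 → 3, so m(5) = 3.
  α_3 = 1: Horner steps 4 → 0, so m(1) = 0.
  α_4 = 2: Horner steps 4 → 4, so m(2) = 4.
  α_5 = 9: Horner steps 4 → 6, so m(9) = 6.
Codeword c = [11, 3, 0, 4, 6] ∈ F_13^5.


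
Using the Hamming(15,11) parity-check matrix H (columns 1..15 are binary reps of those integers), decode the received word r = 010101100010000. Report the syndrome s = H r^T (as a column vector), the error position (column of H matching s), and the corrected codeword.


s = (1, 1, 0, 0)^T, error position = 12, corrected codeword c = 010101100011000

Compute s = H r^T mod 2 one row at a time:
  s_1 = 0 + 0 + 0 + 1 + 0 + 0 + 0 + 0 = 1 ≡ 1 (mod 2).
  s_2 = 1 + 0 + 1 + 1 + 0 + 0 + 0 + 0 = 3 ≡ 1 (mod 2).
  s_3 = 1 + 0 + 1 + 1 + 0 + 1 + 0 + 0 = 4 ≡ 0 (mod 2).
  s_4 = 0 + 0 + 0 + 1 + 0 + 1 + 0 + 0 = 2 ≡ 0 (mod 2).
s = (1, 1, 0, 0)^T — this equals column 12 of H (binary 1100), so error is at position 12.
Correct: flip bit 12 of r = 010101100010000 to get c = 010101100011000.


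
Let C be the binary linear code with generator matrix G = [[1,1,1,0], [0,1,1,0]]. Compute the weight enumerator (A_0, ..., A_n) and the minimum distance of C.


Weight distribution: A_0 = 1, A_1 = 1, A_2 = 1, A_3 = 1. Minimum distance d = 1.

Enumerate all 2^2 = 4 messages m ∈ F_2^2.
For each, compute codeword c = mG in F_2^4, then tally its weight.
  m = 00 → c = 0000, weight = 0.
  m = 10 → c = 1110, weight = 3.
  m = 01 → c = 0110, weight = 2.
  m = 11 → c = 1000, weight = 1.
Tally weights:
  weight 0: 1 codewords.
  weight 1: 1 codewords.
  weight 2: 1 codewords.
  weight 3: 1 codewords.
Minimum distance d = smallest w > 0 with A_w > 0 = 1.
Sanity: Σ A_w = 4 = 2^2 = 4 ✓.


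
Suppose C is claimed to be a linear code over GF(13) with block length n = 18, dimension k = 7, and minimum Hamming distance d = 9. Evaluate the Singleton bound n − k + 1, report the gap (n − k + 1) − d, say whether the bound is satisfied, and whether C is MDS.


Singleton RHS = n − k + 1 = 12, slack = 3, bound satisfied, not MDS.

Singleton bound: d ≤ n − k + 1.
Here n = 18, k = 7, so n − k + 1 = 12.
Given d = 9, check d ≤ 12: YES.
Slack = (n − k + 1) − d = 3.
The code is NOT MDS (slack = 3 > 0).
Description: the claimed parameters are [18, 7, 9]_13; such a code would be non-MDS.


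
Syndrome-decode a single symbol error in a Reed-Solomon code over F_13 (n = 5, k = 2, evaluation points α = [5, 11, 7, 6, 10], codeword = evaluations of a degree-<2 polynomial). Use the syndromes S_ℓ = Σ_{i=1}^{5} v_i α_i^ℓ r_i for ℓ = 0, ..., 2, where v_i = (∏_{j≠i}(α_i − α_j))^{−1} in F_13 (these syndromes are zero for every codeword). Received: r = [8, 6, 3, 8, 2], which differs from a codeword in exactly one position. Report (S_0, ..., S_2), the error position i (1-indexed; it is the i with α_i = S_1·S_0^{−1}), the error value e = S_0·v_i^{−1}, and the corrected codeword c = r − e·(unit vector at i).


S = (8, 9, 2), error at position 4, error magnitude e = 9, c = [8, 6, 3, 12, 2].

Step 1: column multipliers v_i = (∏_{j≠i}(α_i − α_j))^{−1} mod 13.
  i = 1 (α = 5): (5−11)(5−7)(5−6)(5−10) = (−6)·(−2)·(−1)·(−5) = 60 ≡ 8, so v_1 = 8^{−1} = 5 (mod 13).
  i = 2 (α = 11): (11−5)(11−7)(11−6)(11−10) = 6·4·5·1 = 120 ≡ 3, so v_2 = 3^{−1} = 9 (mod 13).
  i = 3 (α = 7): (7−5)(7−11)(7−6)(7−10) = 2·(−4)·1·(−3) = 24 ≡ 11, so v_3 = 11^{−1} = 6 (mod 13).
  i = 4 (α = 6): (6−5)(6−11)(6−7)(6−10) = 1·(−5)·(−1)·(−4) = −20 ≡ 6, so v_4 = 6^{−1} = 11 (mod 13).
  i = 5 (α = 10): (10−5)(10−11)(10−7)(10−6) = 5·(−1)·3·4 = −60 ≡ 5, so v_5 = 5^{−1} = 8 (mod 13).
  v = [5, 9, 6, 11, 8].
Step 2: syndromes of r = [8, 6, 3, 8, 2] (all sums mod 13).
  S_0 = Σ v_i r_i = 5·8 + 9·6 + 6·3 + 11·8 + 8·2 = 216 ≡ 8.
  S_1 = Σ v_i α_i r_i = 5·5·8 + 9·11·6 + 6·7·3 + 11·6·8 + 8·10·2 = 1608 ≡ 9.
  α_i^2 mod 13 = [12, 4, 10, 10, 9].
  S_2 = Σ v_i α_i^2 r_i = 5·12·8 + 9·4·6 + 6·10·3 + 11·10·8 + 8·9·2 = 1900 ≡ 2.
  S = (8, 9, 2) ≠ 0, so r is not a codeword (an error is present).
Step 3: locate the error. For a single error e at position i, S_ℓ = v_i·e·α_i^ℓ, so α_err = S_1/S_0.
  S_0^{−1} = 8^{−1} = 5 (mod 13), so α_err = 9·5 = 45 ≡ 6 = α_4. Error position i = 4.
  Consistency check: S_2/S_1 = 2·3 = 6 ≡ 6 = α_err ✓ (single-error assumption holds).
Step 4: error magnitude e = S_0/v_4 = S_0·∏_{j≠4}(α_4 − α_j) = 8·6 = 48 ≡ 9 (mod 13).
Step 5: correct position 4: c_4 = r_4 − e = 8 − 9 ≡ 12 (mod 13). Hence c = [8, 6, 3, 12, 2].
  Check: interpolating c through the α_i gives m(x) = 1 + 4·x (degree < 2) with m(α_i) = c_i for every i, so c is indeed a codeword.


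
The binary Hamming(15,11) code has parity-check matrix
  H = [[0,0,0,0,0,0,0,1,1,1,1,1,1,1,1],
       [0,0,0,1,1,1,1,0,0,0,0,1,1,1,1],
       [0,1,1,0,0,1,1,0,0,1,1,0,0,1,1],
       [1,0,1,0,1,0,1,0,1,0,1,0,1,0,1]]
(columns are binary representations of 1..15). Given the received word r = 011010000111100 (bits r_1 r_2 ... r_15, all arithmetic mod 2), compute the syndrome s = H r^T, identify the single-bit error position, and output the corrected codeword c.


s = (0, 1, 0, 0)^T, error position = 4, corrected codeword c = 011110000111100

Compute s = H r^T mod 2 one row at a time:
  s_1 = 0 + 0 + 1 + 1 + 1 + 1 + 0 + 0 = 4 ≡ 0 (mod 2).
  s_2 = 0 + 1 + 0 + 0 + 1 + 1 + 0 + 0 = 3 ≡ 1 (mod 2).
  s_3 = 1 + 1 + 0 + 0 + 1 + 1 + 0 + 0 = 4 ≡ 0 (mod 2).
  s_4 = 0 + 1 + 1 + 0 + 0 + 1 + 1 + 0 = 4 ≡ 0 (mod 2).
s = (0, 1, 0, 0)^T — this equals column 4 of H (binary 0100), so error is at position 4.
Correct: flip bit 4 of r = 011010000111100 to get c = 011110000111100.


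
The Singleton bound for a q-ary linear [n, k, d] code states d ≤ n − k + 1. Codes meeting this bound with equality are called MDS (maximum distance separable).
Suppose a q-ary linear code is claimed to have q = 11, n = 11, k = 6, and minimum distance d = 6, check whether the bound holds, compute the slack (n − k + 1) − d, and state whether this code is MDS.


Singleton RHS = n − k + 1 = 6, slack = 0, bound satisfied, MDS.

Singleton bound: d ≤ n − k + 1.
Here n = 11, k = 6, so n − k + 1 = 6.
Given d = 6, check d ≤ 6: YES.
Slack = (n − k + 1) − d = 0.
The code is MDS (slack = 0).
Description: the claimed parameters are [11, 6, 6]_11; such a code would be MDS (meets Singleton bound).


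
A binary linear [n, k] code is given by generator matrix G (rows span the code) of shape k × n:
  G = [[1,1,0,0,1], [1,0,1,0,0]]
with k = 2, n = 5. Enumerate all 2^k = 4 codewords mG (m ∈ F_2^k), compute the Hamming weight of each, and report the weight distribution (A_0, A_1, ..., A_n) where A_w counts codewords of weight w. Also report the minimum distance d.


Weight distribution: A_0 = 1, A_2 = 1, A_3 = 2. Minimum distance d = 2.

Enumerate all 2^2 = 4 messages m ∈ F_2^2.
For each, compute codeword c = mG in F_2^5, then tally its weight.
  m = 00 → c = 00000, weight = 0.
  m = 10 → c = 11001, weight = 3.
  m = 01 → c = 10100, weight = 2.
  m = 11 → c = 01101, weight = 3.
Tally weights:
  weight 0: 1 codewords.
  weight 2: 1 codewords.
  weight 3: 2 codewords.
Minimum distance d = smallest w > 0 with A_w > 0 = 2.
Sanity: Σ A_w = 4 = 2^2 = 4 ✓.


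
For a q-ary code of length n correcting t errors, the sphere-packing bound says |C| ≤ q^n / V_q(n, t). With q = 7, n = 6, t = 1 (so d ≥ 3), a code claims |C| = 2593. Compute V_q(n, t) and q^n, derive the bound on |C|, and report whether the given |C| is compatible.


V_q(n, t) = 37, q^n = 117649, Hamming bound = 3179, |C| = 2593 ≤ bound (satisfied).

Step 1: Compute V_q(n, t) = Σ_{j=0}^1 C(n, j) (q−1)^j.
  j = 0: C(6,0)·(6)^0 = 1·1 = 1.
  j = 1: C(6,1)·(6)^1 = 6·6 = 36.
  V_q(n, t) = 1 + 36 = 37.
Step 2: q^n = 7^6 = 117649.
Step 3: Hamming bound ⌊q^n / V_q(n,t)⌋ = ⌊117649/37⌋ = 3179.
Step 4: Compare |C| = 2593 to 3179: satisfied.
The claimed |C| lies below the Hamming bound.


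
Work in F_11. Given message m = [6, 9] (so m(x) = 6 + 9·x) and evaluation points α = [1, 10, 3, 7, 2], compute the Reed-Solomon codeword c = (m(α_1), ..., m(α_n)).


c = [4, 8, 0, 3, 2]

Message polynomial: m(x) = 6 + 9·x (mod 11).
For each evaluation point α_i, compute m(α_i) mod 11:
  α_1 = 1: Horner steps 9 → 4, so m(1) = 4.
  α_2 = 10: Horner steps 9 → 8, so m(10) = 8.
  α_3 = 3: Horner steps 9 → 0, so m(3) = 0.
  α_4 = 7: Horner steps 9 → 3, so m(7) = 3.
  α_5 = 2: Horner steps 9 → 2, so m(2) = 2.
Codeword c = [4, 8, 0, 3, 2] ∈ F_11^5.


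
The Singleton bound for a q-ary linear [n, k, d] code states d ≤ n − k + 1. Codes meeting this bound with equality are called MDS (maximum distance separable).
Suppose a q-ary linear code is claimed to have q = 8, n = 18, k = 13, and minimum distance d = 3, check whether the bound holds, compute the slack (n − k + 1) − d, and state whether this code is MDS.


Singleton RHS = n − k + 1 = 6, slack = 3, bound satisfied, not MDS.

Singleton bound: d ≤ n − k + 1.
Here n = 18, k = 13, so n − k + 1 = 6.
Given d = 3, check d ≤ 6: YES.
Slack = (n − k + 1) − d = 3.
The code is NOT MDS (slack = 3 > 0).
Description: the claimed parameters are [18, 13, 3]_8; such a code would be non-MDS.


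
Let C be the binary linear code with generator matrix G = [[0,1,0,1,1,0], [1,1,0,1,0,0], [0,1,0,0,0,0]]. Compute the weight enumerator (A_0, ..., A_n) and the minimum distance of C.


Weight distribution: A_0 = 1, A_1 = 1, A_2 = 3, A_3 = 3. Minimum distance d = 1.

Enumerate all 2^3 = 8 messages m ∈ F_2^3.
For each, compute codeword c = mG in F_2^6, then tally its weight.
  m = 000 → c = 000000, weight = 0.
  m = 100 → c = 010110, weight = 3.
  m = 010 → c = 110100, weight = 3.
  m = 110 → c = 100010, weight = 2.
  m = 001 → c = 010000, weight = 1.
  m = 101 → c = 000110, weight = 2.
  m = 011 → c = 100100, weight = 2.
  m = 111 → c = 110010, weight = 3.
Tally weights:
  weight 0: 1 codewords.
  weight 1: 1 codewords.
  weight 2: 3 codewords.
  weight 3: 3 codewords.
Minimum distance d = smallest w > 0 with A_w > 0 = 1.
Sanity: Σ A_w = 8 = 2^3 = 8 ✓.


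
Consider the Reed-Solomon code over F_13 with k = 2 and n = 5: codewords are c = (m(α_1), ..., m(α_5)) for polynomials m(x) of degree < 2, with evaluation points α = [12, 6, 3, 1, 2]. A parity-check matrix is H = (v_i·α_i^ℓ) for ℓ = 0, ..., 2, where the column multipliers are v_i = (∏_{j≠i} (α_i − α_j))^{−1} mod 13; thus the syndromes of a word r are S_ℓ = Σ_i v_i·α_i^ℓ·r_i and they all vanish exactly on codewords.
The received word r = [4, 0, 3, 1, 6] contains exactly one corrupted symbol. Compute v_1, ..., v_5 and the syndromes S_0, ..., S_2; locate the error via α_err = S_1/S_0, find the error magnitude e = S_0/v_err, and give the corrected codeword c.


S = (9, 1, 3), error at position 3, error magnitude e = 5, c = [4, 0, 11, 1, 6].

Step 1: column multipliers v_i = (∏_{j≠i}(α_i − α_j))^{−1} mod 13.
  i = 1 (α = 12): (12−6)(12−3)(12−1)(12−2) = 6·9·11·10 = 5940 ≡ 12, so v_1 = 12^{−1} = 12 (mod 13).
  i = 2 (α = 6): (6−12)(6−3)(6−1)(6−2) = (−6)·3·5·4 = −360 ≡ 4, so v_2 = 4^{−1} = 10 (mod 13).
  i = 3 (α = 3): (3−12)(3−6)(3−1)(3−2) = (−9)·(−3)·2·1 = 54 ≡ 2, so v_3 = 2^{−1} = 7 (mod 13).
  i = 4 (α = 1): (1−12)(1−6)(1−3)(1−2) = (−11)·(−5)·(−2)·(−1) = 110 ≡ 6, so v_4 = 6^{−1} = 11 (mod 13).
  i = 5 (α = 2): (2−12)(2−6)(2−3)(2−1) = (−10)·(−4)·(−1)·1 = −40 ≡ 12, so v_5 = 12^{−1} = 12 (mod 13).
  v = [12, 10, 7, 11, 12].
Step 2: syndromes of r = [4, 0, 3, 1, 6] (all sums mod 13).
  S_0 = Σ v_i r_i = 12·4 + 10·0 + 7·3 + 11·1 + 12·6 = 152 ≡ 9.
  S_1 = Σ v_i α_i r_i = 12·12·4 + 10·6·0 + 7·3·3 + 11·1·1 + 12·2·6 = 794 ≡ 1.
  α_i^2 mod 13 = [1, 10, 9, 1, 4].
  S_2 = Σ v_i α_i^2 r_i = 12·1·4 + 10·10·0 + 7·9·3 + 11·1·1 + 12·4·6 = 536 ≡ 3.
  S = (9, 1, 3) ≠ 0, so r is not a codeword (an error is present).
Step 3: locate the error. For a single error e at position i, S_ℓ = v_i·e·α_i^ℓ, so α_err = S_1/S_0.
  S_0^{−1} = 9^{−1} = 3 (mod 13), so α_err = 1·3 = 3 ≡ 3 = α_3. Error position i = 3.
  Consistency check: S_2/S_1 = 3·1 = 3 ≡ 3 = α_err ✓ (single-error assumption holds).
Step 4: error magnitude e = S_0/v_3 = S_0·∏_{j≠3}(α_3 − α_j) = 9·2 = 18 ≡ 5 (mod 13).
Step 5: correct position 3: c_3 = r_3 − e = 3 − 5 ≡ 11 (mod 13). Hence c = [4, 0, 11, 1, 6].
  Check: interpolating c through the α_i gives m(x) = 9 + 5·x (degree < 2) with m(α_i) = c_i for every i, so c is indeed a codeword.


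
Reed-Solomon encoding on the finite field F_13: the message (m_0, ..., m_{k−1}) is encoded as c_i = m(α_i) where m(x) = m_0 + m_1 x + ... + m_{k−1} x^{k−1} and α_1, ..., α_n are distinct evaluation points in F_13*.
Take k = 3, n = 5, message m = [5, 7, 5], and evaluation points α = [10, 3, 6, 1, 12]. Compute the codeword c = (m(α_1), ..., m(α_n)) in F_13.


c = [3, 6, 6, 4, 3]

Message polynomial: m(x) = 5 + 7·x + 5·x^2 (mod 13).
For each evaluation point α_i, compute m(α_i) mod 13:
  α_1 = 10: Horner steps 5 → 5 → 3, so m(10) = 3.
  α_2 = 3: Horner steps 5 → 9 → 6, so m(3) = 6.
  α_3 = 6: Horner steps 5 → 11 → 6, so m(6) = 6.
  α_4 = 1: Horner steps 5 → 12 → 4, so m(1) = 4.
  α_5 = 12: Horner steps 5 → 2 → 3, so m(12) = 3.
Codeword c = [3, 6, 6, 4, 3] ∈ F_13^5.


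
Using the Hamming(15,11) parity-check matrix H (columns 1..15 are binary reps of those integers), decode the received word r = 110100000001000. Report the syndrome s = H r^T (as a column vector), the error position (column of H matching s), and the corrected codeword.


s = (1, 0, 1, 1)^T, error position = 11, corrected codeword c = 110100000011000

Compute s = H r^T mod 2 one row at a time:
  s_1 = 0 + 0 + 0 + 0 + 1 + 0 + 0 + 0 = 1 ≡ 1 (mod 2).
  s_2 = 1 + 0 + 0 + 0 + 1 + 0 + 0 + 0 = 2 ≡ 0 (mod 2).
  s_3 = 1 + 0 + 0 + 0 + 0 + 0 + 0 + 0 = 1 ≡ 1 (mod 2).
  s_4 = 1 + 0 + 0 + 0 + 0 + 0 + 0 + 0 = 1 ≡ 1 (mod 2).
s = (1, 0, 1, 1)^T — this equals column 11 of H (binary 1011), so error is at position 11.
Correct: flip bit 11 of r = 110100000001000 to get c = 110100000011000.


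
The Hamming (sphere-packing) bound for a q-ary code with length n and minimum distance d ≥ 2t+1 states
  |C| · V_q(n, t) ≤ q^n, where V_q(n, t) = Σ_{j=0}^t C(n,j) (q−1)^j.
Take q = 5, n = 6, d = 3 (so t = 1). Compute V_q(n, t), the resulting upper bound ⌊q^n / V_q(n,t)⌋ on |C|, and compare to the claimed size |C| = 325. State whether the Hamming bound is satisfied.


V_q(n, t) = 25, q^n = 15625, Hamming bound = 625, |C| = 325 ≤ bound (satisfied).

Step 1: Compute V_q(n, t) = Σ_{j=0}^1 C(n, j) (q−1)^j.
  j = 0: C(6,0)·(4)^0 = 1·1 = 1.
  j = 1: C(6,1)·(4)^1 = 6·4 = 24.
  V_q(n, t) = 1 + 24 = 25.
Step 2: q^n = 5^6 = 15625.
Step 3: Hamming bound ⌊q^n / V_q(n,t)⌋ = ⌊15625/25⌋ = 625.
Step 4: Compare |C| = 325 to 625: satisfied.
The claimed |C| lies below the Hamming bound.


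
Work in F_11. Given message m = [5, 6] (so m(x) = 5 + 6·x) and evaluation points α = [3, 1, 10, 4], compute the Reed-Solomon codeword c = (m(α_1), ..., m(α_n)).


c = [1, 0, 10, 7]

Message polynomial: m(x) = 5 + 6·x (mod 11).
For each evaluation point α_i, compute m(α_i) mod 11:
  α_1 = 3: Horner steps 6 → 1, so m(3) = 1.
  α_2 = 1: Horner steps 6 → 0, so m(1) = 0.
  α_3 = 10: Horner steps 6 → 10, so m(10) = 10.
  α_4 = 4: Horner steps 6 → 7, so m(4) = 7.
Codeword c = [1, 0, 10, 7] ∈ F_11^4.


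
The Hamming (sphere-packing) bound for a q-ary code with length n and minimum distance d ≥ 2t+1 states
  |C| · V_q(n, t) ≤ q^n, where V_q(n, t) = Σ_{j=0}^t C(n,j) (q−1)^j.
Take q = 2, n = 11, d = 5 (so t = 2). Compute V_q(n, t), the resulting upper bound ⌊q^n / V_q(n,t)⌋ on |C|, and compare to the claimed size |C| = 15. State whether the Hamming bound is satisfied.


V_q(n, t) = 67, q^n = 2048, Hamming bound = 30, |C| = 15 ≤ bound (satisfied).

Step 1: Compute V_q(n, t) = Σ_{j=0}^2 C(n, j) (q−1)^j.
  j = 0: C(11,0)·(1)^0 = 1·1 = 1.
  j = 1: C(11,1)·(1)^1 = 11·1 = 11.
  j = 2: C(11,2)·(1)^2 = 55·1 = 55.
  V_q(n, t) = 1 + 11 + 55 = 67.
Step 2: q^n = 2^11 = 2048.
Step 3: Hamming bound ⌊q^n / V_q(n,t)⌋ = ⌊2048/67⌋ = 30.
Step 4: Compare |C| = 15 to 30: satisfied.
The claimed |C| lies below the Hamming bound.


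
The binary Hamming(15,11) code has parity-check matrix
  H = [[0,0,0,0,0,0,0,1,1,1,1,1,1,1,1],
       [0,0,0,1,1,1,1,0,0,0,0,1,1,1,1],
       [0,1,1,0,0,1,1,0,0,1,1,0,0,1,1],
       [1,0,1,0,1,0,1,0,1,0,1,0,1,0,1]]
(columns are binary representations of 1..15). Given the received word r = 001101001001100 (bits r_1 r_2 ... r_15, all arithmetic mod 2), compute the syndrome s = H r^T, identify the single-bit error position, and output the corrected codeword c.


s = (1, 0, 0, 1)^T, error position = 9, corrected codeword c = 001101000001100

Compute s = H r^T mod 2 one row at a time:
  s_1 = 0 + 1 + 0 + 0 + 1 + 1 + 0 + 0 = 3 ≡ 1 (mod 2).
  s_2 = 1 + 0 + 1 + 0 + 1 + 1 + 0 + 0 = 4 ≡ 0 (mod 2).
  s_3 = 0 + 1 + 1 + 0 + 0 + 0 + 0 + 0 = 2 ≡ 0 (mod 2).
  s_4 = 0 + 1 + 0 + 0 + 1 + 0 + 1 + 0 = 3 ≡ 1 (mod 2).
s = (1, 0, 0, 1)^T — this equals column 9 of H (binary 1001), so error is at position 9.
Correct: flip bit 9 of r = 001101001001100 to get c = 001101000001100.


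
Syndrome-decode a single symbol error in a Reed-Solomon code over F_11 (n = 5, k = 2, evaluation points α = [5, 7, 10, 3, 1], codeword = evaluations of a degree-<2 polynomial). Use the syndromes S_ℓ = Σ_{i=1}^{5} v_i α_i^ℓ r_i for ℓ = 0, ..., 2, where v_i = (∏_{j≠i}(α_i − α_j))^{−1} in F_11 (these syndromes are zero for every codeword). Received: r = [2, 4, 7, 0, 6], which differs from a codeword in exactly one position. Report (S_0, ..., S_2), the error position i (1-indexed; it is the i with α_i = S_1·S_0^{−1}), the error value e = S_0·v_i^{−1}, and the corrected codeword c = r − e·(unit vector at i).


S = (10, 10, 10), error at position 5, error magnitude e = 8, c = [2, 4, 7, 0, 9].

Step 1: column multipliers v_i = (∏_{j≠i}(α_i − α_j))^{−1} mod 11.
  i = 1 (α = 5): (5−7)(5−10)(5−3)(5−1) = (−2)·(−5)·2·4 = 80 ≡ 3, so v_1 = 3^{−1} = 4 (mod 11).
  i = 2 (α = 7): (7−5)(7−10)(7−3)(7−1) = 2·(−3)·4·6 = −144 ≡ 10, so v_2 = 10^{−1} = 10 (mod 11).
  i = 3 (α = 10): (10−5)(10−7)(10−3)(10−1) = 5·3·7·9 = 945 ≡ 10, so v_3 = 10^{−1} = 10 (mod 11).
  i = 4 (α = 3): (3−5)(3−7)(3−10)(3−1) = (−2)·(−4)·(−7)·2 = −112 ≡ 9, so v_4 = 9^{−1} = 5 (mod 11).
  i = 5 (α = 1): (1−5)(1−7)(1−10)(1−3) = (−4)·(−6)·(−9)·(−2) = 432 ≡ 3, so v_5 = 3^{−1} = 4 (mod 11).
  v = [4, 10, 10, 5, 4].
Step 2: syndromes of r = [2, 4, 7, 0, 6] (all sums mod 11).
  S_0 = Σ v_i r_i = 4·2 + 10·4 + 10·7 + 5·0 + 4·6 = 142 ≡ 10.
  S_1 = Σ v_i α_i r_i = 4·5·2 + 10·7·4 + 10·10·7 + 5·3·0 + 4·1·6 = 1044 ≡ 10.
  α_i^2 mod 11 = [3, 5, 1, 9, 1].
  S_2 = Σ v_i α_i^2 r_i = 4·3·2 + 10·5·4 + 10·1·7 + 5·9·0 + 4·1·6 = 318 ≡ 10.
  S = (10, 10, 10) ≠ 0, so r is not a codeword (an error is present).
Step 3: locate the error. For a single error e at position i, S_ℓ = v_i·e·α_i^ℓ, so α_err = S_1/S_0.
  S_0^{−1} = 10^{−1} = 10 (mod 11), so α_err = 10·10 = 100 ≡ 1 = α_5. Error position i = 5.
  Consistency check: S_2/S_1 = 10·10 = 100 ≡ 1 = α_err ✓ (single-error assumption holds).
Step 4: error magnitude e = S_0/v_5 = S_0·∏_{j≠5}(α_5 − α_j) = 10·3 = 30 ≡ 8 (mod 11).
Step 5: correct position 5: c_5 = r_5 − e = 6 − 8 ≡ 9 (mod 11). Hence c = [2, 4, 7, 0, 9].
  Check: interpolating c through the α_i gives m(x) = 8 + 1·x (degree < 2) with m(α_i) = c_i for every i, so c is indeed a codeword.
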